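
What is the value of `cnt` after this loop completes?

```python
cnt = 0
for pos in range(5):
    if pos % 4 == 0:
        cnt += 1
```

Count numbers divisible by 4 in range(5)
`cnt` takes the values: 0 → 1 → 2

Answer: 2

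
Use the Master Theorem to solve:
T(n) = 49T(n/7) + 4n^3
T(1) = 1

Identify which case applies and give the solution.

a=49, b=7, f(n)=4n^3. log_7(49) = 2. Since c=3 > 2 and the regularity condition holds (49(n/7)^3 = (49/7^3)n^3 with 49/7^3 < 1), Case 3 applies: T(n) = Θ(f(n)) = O(n^3).

Answer: O(n^3) - Case 3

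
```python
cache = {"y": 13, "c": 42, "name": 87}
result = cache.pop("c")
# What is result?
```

Trace:
`cache = {"y": 13, "c": 42, "name": 87}` → cache = {'y': 13, 'c': 42, 'name': 87}
`result = cache.pop("c")` → cache = {'y': 13, 'name': 87}; result = 42
So result = 42

Answer: 42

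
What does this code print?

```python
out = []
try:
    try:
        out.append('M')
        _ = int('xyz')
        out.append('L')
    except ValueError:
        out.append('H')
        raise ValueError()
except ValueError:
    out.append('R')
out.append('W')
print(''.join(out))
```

Execution trace: 'M' (inner try body) → 'H' (inner except ValueError) → 'R' (outer except ValueError) → 'W' (after the try/except). Output: MHRW

Answer: MHRW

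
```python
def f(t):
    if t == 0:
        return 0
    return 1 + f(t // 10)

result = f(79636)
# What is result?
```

Count of digits of 79636: 5

Answer: 5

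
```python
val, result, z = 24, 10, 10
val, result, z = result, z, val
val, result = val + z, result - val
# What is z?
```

Trace:
`val, result, z = 24, 10, 10` → val = 24; result = 10; z = 10
`val, result, z = result, z, val` → val = 10; result = 10; z = 24
`val, result = val + z, result - val` → val = 34; result = 0
So z = 24

Answer: 24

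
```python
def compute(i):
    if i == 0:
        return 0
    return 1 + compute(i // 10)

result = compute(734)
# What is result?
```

Count of digits of 734: 3

Answer: 3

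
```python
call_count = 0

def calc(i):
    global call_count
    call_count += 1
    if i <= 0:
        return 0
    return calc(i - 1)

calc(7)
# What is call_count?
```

Linear recursion stepping by 1: 8 calls from i=7 down to ≤0.

Answer: 8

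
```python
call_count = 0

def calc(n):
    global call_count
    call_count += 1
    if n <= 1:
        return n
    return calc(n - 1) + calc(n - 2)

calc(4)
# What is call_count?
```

Calls(n) = 1 + Calls(n-1) + Calls(n-2); Calls(0)=Calls(1)=1. For n=4 this gives 9.

Answer: 9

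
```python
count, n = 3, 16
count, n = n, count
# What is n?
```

Trace:
`count, n = 3, 16` → count = 3; n = 16
`count, n = n, count` → count = 16; n = 3
So n = 3

Answer: 3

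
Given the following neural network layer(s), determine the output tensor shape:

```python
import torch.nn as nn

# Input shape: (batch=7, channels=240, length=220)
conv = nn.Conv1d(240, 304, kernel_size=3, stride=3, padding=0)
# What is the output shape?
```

Input: (7, 240, 220) -> Output: (7, 304, 73)

Answer: (7, 304, 73)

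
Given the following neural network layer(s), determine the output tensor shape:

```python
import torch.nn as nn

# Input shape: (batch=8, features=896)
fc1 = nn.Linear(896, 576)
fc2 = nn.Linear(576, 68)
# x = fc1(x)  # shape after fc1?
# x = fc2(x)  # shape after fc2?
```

Input: (8, 896) -> after fc1: (8, 576) -> Output: (8, 68)

Answer: (8, 68)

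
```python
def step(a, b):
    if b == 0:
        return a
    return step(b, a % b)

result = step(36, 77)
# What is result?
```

step(36, 77) -> step(77, 36) -> step(36, 5) -> step(5, 1) -> step(1, 0) -> 1

Answer: 1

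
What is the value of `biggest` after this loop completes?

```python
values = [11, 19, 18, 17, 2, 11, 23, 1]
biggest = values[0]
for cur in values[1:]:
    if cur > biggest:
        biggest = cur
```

Maximum of [11, 19, 18, 17, 2, 11, 23, 1]
`biggest` takes the values: 11 → 19 → 23

Answer: 23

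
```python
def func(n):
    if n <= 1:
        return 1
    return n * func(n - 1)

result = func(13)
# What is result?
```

func(13) = 13 * 12 * 11 * 10 * 9 * 8 * 7 * 6 * 5 * 4 * 3 * 2 * 1 = 6227020800

Answer: 6227020800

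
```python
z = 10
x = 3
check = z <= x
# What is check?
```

Trace:
`z = 10` → z = 10
`x = 3` → x = 3
`check = z <= x` → check = False
So check = False

Answer: False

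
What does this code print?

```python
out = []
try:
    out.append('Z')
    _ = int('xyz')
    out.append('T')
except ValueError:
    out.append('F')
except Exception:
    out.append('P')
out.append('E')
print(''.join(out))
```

Execution trace: 'Z' (try body) → 'F' (except ValueError) → 'E' (after the try/except). Output: ZFE

Answer: ZFE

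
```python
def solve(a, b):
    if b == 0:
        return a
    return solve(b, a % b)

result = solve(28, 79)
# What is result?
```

solve(28, 79) -> solve(79, 28) -> solve(28, 23) -> solve(23, 5) -> solve(5, 3) -> solve(3, 2) -> solve(2, 1) -> solve(1, 0) -> 1

Answer: 1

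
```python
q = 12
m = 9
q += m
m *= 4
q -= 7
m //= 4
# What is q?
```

Trace:
`q = 12` → q = 12
`m = 9` → m = 9
`q += m` → q = 21
`m *= 4` → m = 36
`q -= 7` → q = 14
`m //= 4` → m = 9
So q = 14

Answer: 14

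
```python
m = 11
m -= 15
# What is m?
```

Trace:
`m = 11` → m = 11
`m -= 15` → m = -4
So m = -4

Answer: -4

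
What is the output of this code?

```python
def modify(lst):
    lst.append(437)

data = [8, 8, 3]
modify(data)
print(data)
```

Key concept: function modifies passed list.
Step by step:
`data = [8, 8, 3]` → data = [8, 8, 3]
`modify(data)` → data = [8, 8, 3, 437]
`print(data)` → prints [8, 8, 3, 437]

Answer: [8, 8, 3, 437]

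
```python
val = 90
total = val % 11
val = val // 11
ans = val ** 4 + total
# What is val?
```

Trace:
`val = 90` → val = 90
`total = val % 11` → total = 2
`val = val // 11` → val = 8
`ans = val ** 4 + total` → ans = 4098
So val = 8

Answer: 8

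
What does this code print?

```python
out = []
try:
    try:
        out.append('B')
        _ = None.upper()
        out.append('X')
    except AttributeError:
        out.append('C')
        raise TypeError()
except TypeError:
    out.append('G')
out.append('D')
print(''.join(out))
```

Execution trace: 'B' (inner try body) → 'C' (inner except AttributeError) → 'G' (outer except TypeError) → 'D' (after the try/except). Output: BCGD

Answer: BCGD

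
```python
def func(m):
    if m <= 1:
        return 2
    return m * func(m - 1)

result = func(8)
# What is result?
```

func(8) = 8 * 7 * 6 * 5 * 4 * 3 * 2 * 2 = 80640

Answer: 80640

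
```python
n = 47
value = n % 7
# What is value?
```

Trace:
`n = 47` → n = 47
`value = n % 7` → value = 5
So value = 5

Answer: 5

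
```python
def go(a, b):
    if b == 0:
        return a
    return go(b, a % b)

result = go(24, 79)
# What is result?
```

go(24, 79) -> go(79, 24) -> go(24, 7) -> go(7, 3) -> go(3, 1) -> go(1, 0) -> 1

Answer: 1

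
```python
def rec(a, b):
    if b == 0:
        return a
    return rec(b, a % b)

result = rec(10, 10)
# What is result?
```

rec(10, 10) -> rec(10, 0) -> 10

Answer: 10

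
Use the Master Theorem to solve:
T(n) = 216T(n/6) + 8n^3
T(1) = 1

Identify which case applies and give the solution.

a=216, b=6, f(n)=8n^3. log_6(216) = 3. Since c=3 = 3, Case 2 applies: T(n) = Θ(n^log_b(a) · log n) = O(n^3 log n).

Answer: O(n^3 log n) - Case 2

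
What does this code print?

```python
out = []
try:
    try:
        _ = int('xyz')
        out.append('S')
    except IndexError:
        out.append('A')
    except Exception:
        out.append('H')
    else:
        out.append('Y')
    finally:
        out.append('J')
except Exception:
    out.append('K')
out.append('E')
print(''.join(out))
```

Execution trace: 'H' (inner except Exception) → 'J' (inner finally) → 'E' (after the try/except). Output: HJE

Answer: HJE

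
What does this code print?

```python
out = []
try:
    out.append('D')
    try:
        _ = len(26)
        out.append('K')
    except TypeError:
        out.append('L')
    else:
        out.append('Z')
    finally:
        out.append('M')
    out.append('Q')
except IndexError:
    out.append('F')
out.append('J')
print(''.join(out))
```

Execution trace: 'D' (try body) → 'L' (inner except TypeError) → 'M' (inner finally) → 'Q' (try body, no exception) → 'J' (after the try/except). Output: DLMQJ

Answer: DLMQJ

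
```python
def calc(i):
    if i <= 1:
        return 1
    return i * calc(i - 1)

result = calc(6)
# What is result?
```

calc(6) = 6 * 5 * 4 * 3 * 2 * 1 = 720

Answer: 720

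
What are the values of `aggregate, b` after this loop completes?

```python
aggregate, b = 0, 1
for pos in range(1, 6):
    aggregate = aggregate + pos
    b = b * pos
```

Sum and factorial of 1 to 5
`aggregate, b` takes the values: (0, 1) → (1, 1) → (3, 1) → (3, 2) → (6, 2) → (6, 6) → (10, 6) → (10, 24) → (15, 24) → (15, 120)

Answer: 15, 120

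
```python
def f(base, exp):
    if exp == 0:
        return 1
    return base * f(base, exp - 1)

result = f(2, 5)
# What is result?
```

f(2, 5) = 2 * 2 * 2 * 2 * 2 = 32

Answer: 32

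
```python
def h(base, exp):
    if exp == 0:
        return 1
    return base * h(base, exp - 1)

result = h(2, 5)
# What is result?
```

h(2, 5) = 2 * 2 * 2 * 2 * 2 = 32

Answer: 32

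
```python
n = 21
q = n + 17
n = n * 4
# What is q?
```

Trace:
`n = 21` → n = 21
`q = n + 17` → q = 38
`n = n * 4` → n = 84
So q = 38

Answer: 38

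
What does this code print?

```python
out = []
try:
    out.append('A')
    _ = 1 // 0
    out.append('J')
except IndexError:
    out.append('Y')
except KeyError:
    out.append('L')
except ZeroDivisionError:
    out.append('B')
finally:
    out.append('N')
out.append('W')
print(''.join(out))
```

Execution trace: 'A' (try body) → 'B' (except ZeroDivisionError) → 'N' (finally) → 'W' (after the try/except). Output: ABNW

Answer: ABNW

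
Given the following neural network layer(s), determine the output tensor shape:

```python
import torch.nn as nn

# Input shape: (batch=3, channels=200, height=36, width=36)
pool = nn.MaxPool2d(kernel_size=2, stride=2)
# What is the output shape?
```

Input: (3, 200, 36, 36) -> Output: (3, 200, 18, 18)

Answer: (3, 200, 18, 18)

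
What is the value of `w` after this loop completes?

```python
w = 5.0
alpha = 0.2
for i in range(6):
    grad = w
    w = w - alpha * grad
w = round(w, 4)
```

Gradient descent: w = 5.0 * (1 - 0.2)^6
`w` takes the values: 5.0 → 4.0 → 3.2 → 2.56 → 2.048 → 1.6384 → 1.31072 → 1.3107

Answer: 1.3107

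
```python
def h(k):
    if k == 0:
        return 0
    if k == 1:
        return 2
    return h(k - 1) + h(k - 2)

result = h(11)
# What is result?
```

Build up from base cases: h(0)=0, h(1)=2, h(2)=2, h(3)=4, h(4)=6, h(5)=10, h(6)=16, ..., h(11)=178

Answer: 178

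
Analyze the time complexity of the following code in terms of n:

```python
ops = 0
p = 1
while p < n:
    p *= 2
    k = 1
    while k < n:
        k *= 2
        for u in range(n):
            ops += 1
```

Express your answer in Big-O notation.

Each loop level contributes: log n × log n × n. Multiplying the contributions gives O(n log² n).

Answer: O(n log² n)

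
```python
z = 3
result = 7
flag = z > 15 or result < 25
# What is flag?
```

Trace:
`z = 3` → z = 3
`result = 7` → result = 7
`flag = z > 15 or result < 25` → flag = True
So flag = True

Answer: True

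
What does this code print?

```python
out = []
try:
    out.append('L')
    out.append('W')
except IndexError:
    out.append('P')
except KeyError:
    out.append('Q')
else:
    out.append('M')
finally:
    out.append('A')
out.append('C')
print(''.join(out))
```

Execution trace: 'L' (try body) → 'W' (try body, no exception) → 'M' (else) → 'A' (finally) → 'C' (after the try/except). Output: LWMAC

Answer: LWMAC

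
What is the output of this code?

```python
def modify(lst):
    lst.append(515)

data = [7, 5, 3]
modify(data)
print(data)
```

Key concept: function modifies passed list.
Step by step:
`data = [7, 5, 3]` → data = [7, 5, 3]
`modify(data)` → data = [7, 5, 3, 515]
`print(data)` → prints [7, 5, 3, 515]

Answer: [7, 5, 3, 515]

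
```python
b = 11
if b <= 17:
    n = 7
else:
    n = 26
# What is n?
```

Trace:
`b = 11` → b = 11
`if b <= 17: ...` → b <= 17 is True → n = 7
So n = 7

Answer: 7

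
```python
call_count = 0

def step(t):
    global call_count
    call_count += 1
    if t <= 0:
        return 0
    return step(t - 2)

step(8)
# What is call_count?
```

Linear recursion stepping by 2: 5 calls from t=8 down to ≤0.

Answer: 5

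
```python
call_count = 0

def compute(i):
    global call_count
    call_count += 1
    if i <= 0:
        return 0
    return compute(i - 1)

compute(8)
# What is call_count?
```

Linear recursion stepping by 1: 9 calls from i=8 down to ≤0.

Answer: 9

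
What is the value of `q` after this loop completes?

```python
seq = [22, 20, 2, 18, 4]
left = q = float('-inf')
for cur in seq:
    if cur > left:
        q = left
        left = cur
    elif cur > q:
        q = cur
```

Second largest (with repeats) in [22, 20, 2, 18, 4]
`q` takes the values: -inf → 20

Answer: 20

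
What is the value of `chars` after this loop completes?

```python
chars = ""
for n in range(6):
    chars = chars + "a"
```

Repeat 'a' 6 times
`chars` takes the values: "" → "a" → "aa" → "aaa" → "aaaa" → "aaaaa" → "aaaaaa"

Answer: "aaaaaa"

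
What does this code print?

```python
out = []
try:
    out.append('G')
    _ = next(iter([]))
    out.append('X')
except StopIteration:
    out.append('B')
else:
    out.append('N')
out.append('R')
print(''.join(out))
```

Execution trace: 'G' (try body) → 'B' (except StopIteration) → 'R' (after the try/except). Output: GBR

Answer: GBR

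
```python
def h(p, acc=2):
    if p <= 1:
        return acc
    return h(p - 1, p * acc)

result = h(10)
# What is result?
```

Accumulator trace (n, acc): (10, 2) -> (9, 20) -> (8, 180) -> (7, 1440) -> (6, 10080) -> (5, 60480) -> (4, 302400) -> (3, 1209600) -> (2, 3628800) -> (1, 7257600) -> return 7257600

Answer: 7257600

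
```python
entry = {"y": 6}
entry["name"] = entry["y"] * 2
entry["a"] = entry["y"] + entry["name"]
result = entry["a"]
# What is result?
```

Trace:
`entry = {"y": 6}` → entry = {'y': 6}
`entry["name"] = entry["y"] * 2` → entry = {'y': 6, 'name': 12}
`entry["a"] = entry["y"] + entry["name"]` → entry = {'y': 6, 'name': 12, 'a': 18}
`result = entry["a"]` → result = 18
So result = 18

Answer: 18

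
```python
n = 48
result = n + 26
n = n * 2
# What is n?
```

Trace:
`n = 48` → n = 48
`result = n + 26` → result = 74
`n = n * 2` → n = 96
So n = 96

Answer: 96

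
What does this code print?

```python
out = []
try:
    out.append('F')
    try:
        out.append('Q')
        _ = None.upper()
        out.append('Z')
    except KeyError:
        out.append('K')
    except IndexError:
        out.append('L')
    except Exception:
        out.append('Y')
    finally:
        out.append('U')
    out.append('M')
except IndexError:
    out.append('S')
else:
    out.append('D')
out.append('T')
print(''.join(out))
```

Execution trace: 'F' (try body) → 'Q' (inner try body) → 'Y' (inner except Exception) → 'U' (inner finally) → 'M' (try body, no exception) → 'D' (else) → 'T' (after the try/except). Output: FQYUMDT

Answer: FQYUMDT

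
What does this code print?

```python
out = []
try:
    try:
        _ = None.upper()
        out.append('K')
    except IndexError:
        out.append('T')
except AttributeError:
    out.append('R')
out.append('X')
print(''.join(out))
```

Execution trace: 'R' (outer except AttributeError) → 'X' (after the try/except). Output: RX

Answer: RX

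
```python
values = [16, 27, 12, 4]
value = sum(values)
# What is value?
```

Trace:
`values = [16, 27, 12, 4]` → values = [16, 27, 12, 4]
`value = sum(values)` → value = 59
So value = 59

Answer: 59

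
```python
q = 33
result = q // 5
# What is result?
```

Trace:
`q = 33` → q = 33
`result = q // 5` → result = 6
So result = 6

Answer: 6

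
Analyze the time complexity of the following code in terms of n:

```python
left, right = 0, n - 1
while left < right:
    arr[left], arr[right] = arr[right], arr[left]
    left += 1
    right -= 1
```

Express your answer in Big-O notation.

This is In-place array reversal. Time complexity: O(n).

Answer: O(n)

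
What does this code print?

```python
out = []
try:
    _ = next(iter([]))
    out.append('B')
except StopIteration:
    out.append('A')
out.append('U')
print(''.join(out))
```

Execution trace: 'A' (except StopIteration) → 'U' (after the try/except). Output: AU

Answer: AU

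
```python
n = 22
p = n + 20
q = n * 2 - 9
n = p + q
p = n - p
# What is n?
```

Trace:
`n = 22` → n = 22
`p = n + 20` → p = 42
`q = n * 2 - 9` → q = 35
`n = p + q` → n = 77
`p = n - p` → p = 35
So n = 77

Answer: 77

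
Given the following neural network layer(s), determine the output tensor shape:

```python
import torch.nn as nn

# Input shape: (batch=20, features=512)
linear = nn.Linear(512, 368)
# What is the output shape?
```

Input: (20, 512) -> Output: (20, 368)

Answer: (20, 368)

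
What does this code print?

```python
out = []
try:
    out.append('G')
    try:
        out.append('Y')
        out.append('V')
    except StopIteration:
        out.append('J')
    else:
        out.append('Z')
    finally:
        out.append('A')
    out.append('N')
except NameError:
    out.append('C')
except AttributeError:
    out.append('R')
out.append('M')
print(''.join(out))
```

Execution trace: 'G' (try body) → 'Y' (inner try body) → 'V' (inner try body, no exception) → 'Z' (inner else) → 'A' (inner finally) → 'N' (try body, no exception) → 'M' (after the try/except). Output: GYVZANM

Answer: GYVZANM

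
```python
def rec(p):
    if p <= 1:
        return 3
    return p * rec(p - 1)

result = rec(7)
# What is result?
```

rec(7) = 7 * 6 * 5 * 4 * 3 * 2 * 3 = 15120

Answer: 15120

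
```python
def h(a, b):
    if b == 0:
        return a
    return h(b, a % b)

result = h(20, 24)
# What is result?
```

h(20, 24) -> h(24, 20) -> h(20, 4) -> h(4, 0) -> 4

Answer: 4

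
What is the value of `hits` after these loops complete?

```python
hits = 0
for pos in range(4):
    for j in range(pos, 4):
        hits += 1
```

Upper triangle: 4 + 3 + ... + 1
`hits` takes the values: 0 → 1 → 2 → 3 → 4 → 5 → 6 → 7 → 8 → 9 → 10

Answer: 10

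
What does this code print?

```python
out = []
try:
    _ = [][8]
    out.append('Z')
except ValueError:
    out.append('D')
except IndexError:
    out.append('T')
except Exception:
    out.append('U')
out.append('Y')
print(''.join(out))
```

Execution trace: 'T' (except IndexError) → 'Y' (after the try/except). Output: TY

Answer: TY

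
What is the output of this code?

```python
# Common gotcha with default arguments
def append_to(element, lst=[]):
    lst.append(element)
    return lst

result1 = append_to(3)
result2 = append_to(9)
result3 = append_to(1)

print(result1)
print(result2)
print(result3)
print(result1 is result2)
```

Key concept: mutable default argument gotcha.
Step by step:
`result1 = append_to(3)` → result1 = [3]
`result2 = append_to(9)` → result1 = [3, 9] (same object as result2); result2 = [3, 9] (same object as result1)
`result3 = append_to(1)` → result1 = [3, 9, 1] (same object as result2, result3); result2 = [3, 9, 1] (same object as result1, result3); result3 = [3, 9, 1] (same object as result1, result2)
`print(result1)` → prints [3, 9, 1]
`print(result2)` → prints [3, 9, 1]
`print(result3)` → prints [3, 9, 1]
`print(result1 is result2)` → prints True

Answer:
[3, 9, 1]
[3, 9, 1]
[3, 9, 1]
True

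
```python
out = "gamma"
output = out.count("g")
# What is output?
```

Trace:
`out = "gamma"` → out = 'gamma'
`output = out.count("g")` → output = 1
So output = 1

Answer: 1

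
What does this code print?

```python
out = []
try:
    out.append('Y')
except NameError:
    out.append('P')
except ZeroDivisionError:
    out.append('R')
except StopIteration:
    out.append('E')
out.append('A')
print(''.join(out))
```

Execution trace: 'Y' (try body, no exception) → 'A' (after the try/except). Output: YA

Answer: YA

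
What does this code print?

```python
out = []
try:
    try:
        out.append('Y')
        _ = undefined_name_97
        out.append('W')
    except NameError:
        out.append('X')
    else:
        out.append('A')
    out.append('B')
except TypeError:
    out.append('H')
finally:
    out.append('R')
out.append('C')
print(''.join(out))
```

Execution trace: 'Y' (inner try body) → 'X' (inner except NameError) → 'B' (try body, no exception) → 'R' (finally) → 'C' (after the try/except). Output: YXBRC

Answer: YXBRC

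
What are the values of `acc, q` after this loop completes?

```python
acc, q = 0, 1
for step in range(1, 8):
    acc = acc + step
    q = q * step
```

Sum and factorial of 1 to 7
`acc, q` takes the values: (0, 1) → (1, 1) → (3, 1) → (3, 2) → (6, 2) → (6, 6) → (10, 6) → (10, 24) → (15, 24) → (15, 120) → (21, 120) → (21, 720) → (28, 720) → (28, 5040)

Answer: 28, 5040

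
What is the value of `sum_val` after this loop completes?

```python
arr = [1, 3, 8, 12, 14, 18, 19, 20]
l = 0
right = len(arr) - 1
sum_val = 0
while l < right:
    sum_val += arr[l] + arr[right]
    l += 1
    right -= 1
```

Sum of pairs from ends
`sum_val` takes the values: 0 → 21 → 43 → 69 → 95

Answer: 95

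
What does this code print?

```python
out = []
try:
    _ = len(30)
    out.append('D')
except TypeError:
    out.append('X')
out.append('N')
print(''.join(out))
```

Execution trace: 'X' (except TypeError) → 'N' (after the try/except). Output: XN

Answer: XN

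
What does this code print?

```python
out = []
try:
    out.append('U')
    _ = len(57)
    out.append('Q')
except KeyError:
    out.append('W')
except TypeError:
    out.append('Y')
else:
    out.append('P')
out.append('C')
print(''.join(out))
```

Execution trace: 'U' (try body) → 'Y' (except TypeError) → 'C' (after the try/except). Output: UYC

Answer: UYC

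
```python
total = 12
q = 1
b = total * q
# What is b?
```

Trace:
`total = 12` → total = 12
`q = 1` → q = 1
`b = total * q` → b = 12
So b = 12

Answer: 12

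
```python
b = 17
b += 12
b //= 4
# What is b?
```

Trace:
`b = 17` → b = 17
`b += 12` → b = 29
`b //= 4` → b = 7
So b = 7

Answer: 7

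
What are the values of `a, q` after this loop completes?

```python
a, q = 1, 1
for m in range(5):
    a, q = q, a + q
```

Fibonacci: after 5 iterations
`a, q` takes the values: (1, 1) → (1, 2) → (2, 3) → (3, 5) → (5, 8) → (8, 13)

Answer: 8, 13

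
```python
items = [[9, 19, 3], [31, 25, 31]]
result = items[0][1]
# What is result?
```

Trace:
`items = [[9, 19, 3], [31, 25, 31]]` → items = [[9, 19, 3], [31, 25, 31]]
`result = items[0][1]` → result = 19
So result = 19

Answer: 19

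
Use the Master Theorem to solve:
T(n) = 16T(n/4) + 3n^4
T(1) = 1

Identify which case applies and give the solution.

a=16, b=4, f(n)=3n^4. log_4(16) = 2. Since c=4 > 2 and the regularity condition holds (16(n/4)^4 = (16/4^4)n^4 with 16/4^4 < 1), Case 3 applies: T(n) = Θ(f(n)) = O(n^4).

Answer: O(n^4) - Case 3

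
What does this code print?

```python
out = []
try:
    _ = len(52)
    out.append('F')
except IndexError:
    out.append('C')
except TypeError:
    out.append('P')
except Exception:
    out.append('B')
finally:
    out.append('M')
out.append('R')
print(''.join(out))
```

Execution trace: 'P' (except TypeError) → 'M' (finally) → 'R' (after the try/except). Output: PMR

Answer: PMR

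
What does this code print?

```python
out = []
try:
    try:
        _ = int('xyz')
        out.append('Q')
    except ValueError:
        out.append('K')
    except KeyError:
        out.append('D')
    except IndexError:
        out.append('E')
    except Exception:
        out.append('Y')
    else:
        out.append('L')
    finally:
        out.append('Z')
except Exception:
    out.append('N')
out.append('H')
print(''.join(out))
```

Execution trace: 'K' (inner except ValueError) → 'Z' (inner finally) → 'H' (after the try/except). Output: KZH

Answer: KZH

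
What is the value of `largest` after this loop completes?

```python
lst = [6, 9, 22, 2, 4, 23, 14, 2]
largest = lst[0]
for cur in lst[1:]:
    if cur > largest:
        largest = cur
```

Maximum of [6, 9, 22, 2, 4, 23, 14, 2]
`largest` takes the values: 6 → 9 → 22 → 23

Answer: 23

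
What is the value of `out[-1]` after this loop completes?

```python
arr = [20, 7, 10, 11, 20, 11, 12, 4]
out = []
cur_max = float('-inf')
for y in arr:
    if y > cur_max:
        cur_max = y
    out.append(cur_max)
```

Running max ends at 20
`out` takes the values: [] → [20] → [20, 20] → [20, 20, 20] → [20, 20, 20, 20] → [20, 20, 20, 20, 20] → [20, 20, 20, 20, 20, 20] → [20, 20, 20, 20, 20, 20, 20] → [20, 20, 20, 20, 20, 20, 20, 20]
So `out[-1]` = 20

Answer: 20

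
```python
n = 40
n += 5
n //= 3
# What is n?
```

Trace:
`n = 40` → n = 40
`n += 5` → n = 45
`n //= 3` → n = 15
So n = 15

Answer: 15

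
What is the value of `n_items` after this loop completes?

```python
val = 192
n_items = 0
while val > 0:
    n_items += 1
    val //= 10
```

Count digits by repeated division by 10
`n_items` takes the values: 0 → 1 → 2 → 3

Answer: 3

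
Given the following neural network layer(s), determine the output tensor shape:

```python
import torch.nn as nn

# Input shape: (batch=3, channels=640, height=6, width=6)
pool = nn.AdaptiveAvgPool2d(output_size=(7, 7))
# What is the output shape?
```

Input: (3, 640, 6, 6) -> Output: (3, 640, 7, 7)

Answer: (3, 640, 7, 7)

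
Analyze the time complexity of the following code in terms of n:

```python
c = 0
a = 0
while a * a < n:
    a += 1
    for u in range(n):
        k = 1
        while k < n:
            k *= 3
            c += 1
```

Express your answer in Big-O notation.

Each loop level contributes: √n × n × log n. Multiplying the contributions gives O(n√n log n).

Answer: O(n√n log n)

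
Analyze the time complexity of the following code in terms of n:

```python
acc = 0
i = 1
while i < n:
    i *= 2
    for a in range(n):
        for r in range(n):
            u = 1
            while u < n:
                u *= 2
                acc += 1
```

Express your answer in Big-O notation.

Each loop level contributes: log n × n × n × log n. Multiplying the contributions gives O(n^2 log² n).

Answer: O(n^2 log² n)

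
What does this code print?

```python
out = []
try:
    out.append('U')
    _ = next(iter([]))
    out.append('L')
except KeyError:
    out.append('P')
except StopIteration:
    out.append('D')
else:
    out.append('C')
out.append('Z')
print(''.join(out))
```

Execution trace: 'U' (try body) → 'D' (except StopIteration) → 'Z' (after the try/except). Output: UDZ

Answer: UDZ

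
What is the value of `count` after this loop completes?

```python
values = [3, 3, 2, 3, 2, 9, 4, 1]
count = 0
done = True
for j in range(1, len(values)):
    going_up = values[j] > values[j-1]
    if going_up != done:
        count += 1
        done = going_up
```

Count direction changes in [3, 3, 2, 3, 2, 9, 4, 1]
`count` takes the values: 0 → 1 → 2 → 3 → 4 → 5

Answer: 5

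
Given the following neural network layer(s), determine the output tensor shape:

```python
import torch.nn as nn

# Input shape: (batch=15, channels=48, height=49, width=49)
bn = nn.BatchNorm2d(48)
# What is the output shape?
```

Input: (15, 48, 49, 49) -> Output: (15, 48, 49, 49)

Answer: (15, 48, 49, 49)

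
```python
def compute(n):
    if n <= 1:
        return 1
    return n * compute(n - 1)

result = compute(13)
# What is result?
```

compute(13) = 13 * 12 * 11 * 10 * 9 * 8 * 7 * 6 * 5 * 4 * 3 * 2 * 1 = 6227020800

Answer: 6227020800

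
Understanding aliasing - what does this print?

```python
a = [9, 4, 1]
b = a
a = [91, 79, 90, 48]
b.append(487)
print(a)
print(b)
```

Key concept: rebinding vs mutation: a is rebound to a new list, b still points at the original.
Step by step:
`a = [9, 4, 1]` → a = [9, 4, 1]
`b = a` → b = [9, 4, 1] (same object as a)
`a = [91, 79, 90, 48]` → a = [91, 79, 90, 48]
`b.append(487)` → b = [9, 4, 1, 487]
`print(a)` → prints [91, 79, 90, 48]
`print(b)` → prints [9, 4, 1, 487]

Answer:
[91, 79, 90, 48]
[9, 4, 1, 487]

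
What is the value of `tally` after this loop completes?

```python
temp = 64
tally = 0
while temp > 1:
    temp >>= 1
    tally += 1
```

Count right shifts until 1
`tally` takes the values: 0 → 1 → 2 → 3 → 4 → 5 → 6

Answer: 6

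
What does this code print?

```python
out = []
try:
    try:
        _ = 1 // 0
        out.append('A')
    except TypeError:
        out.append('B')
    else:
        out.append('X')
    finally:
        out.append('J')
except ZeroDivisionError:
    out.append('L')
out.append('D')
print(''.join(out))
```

Execution trace: 'J' (finally) → 'L' (outer except ZeroDivisionError) → 'D' (after the try/except). Output: JLD

Answer: JLD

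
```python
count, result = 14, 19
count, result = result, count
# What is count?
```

Trace:
`count, result = 14, 19` → count = 14; result = 19
`count, result = result, count` → count = 19; result = 14
So count = 19

Answer: 19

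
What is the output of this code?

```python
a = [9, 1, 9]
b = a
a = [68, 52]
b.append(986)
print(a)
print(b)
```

Key concept: rebinding vs mutation: a is rebound to a new list, b still points at the original.
Step by step:
`a = [9, 1, 9]` → a = [9, 1, 9]
`b = a` → b = [9, 1, 9] (same object as a)
`a = [68, 52]` → a = [68, 52]
`b.append(986)` → b = [9, 1, 9, 986]
`print(a)` → prints [68, 52]
`print(b)` → prints [9, 1, 9, 986]

Answer:
[68, 52]
[9, 1, 9, 986]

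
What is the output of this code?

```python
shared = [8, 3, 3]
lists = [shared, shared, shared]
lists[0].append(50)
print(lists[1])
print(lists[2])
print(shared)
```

Key concept: list of same reference.
Step by step:
`shared = [8, 3, 3]` → shared = [8, 3, 3]
`lists = [shared, shared, shared]` → lists = [[8, 3, 3], [8, 3, 3], [8, 3, 3]]
`lists[0].append(50)` → shared = [8, 3, 3, 50]; lists = [[8, 3, 3, 50], [8, 3, 3, 50], [8, 3, 3, 50]]
`print(lists[1])` → prints [8, 3, 3, 50]
`print(lists[2])` → prints [8, 3, 3, 50]
`print(shared)` → prints [8, 3, 3, 50]

Answer:
[8, 3, 3, 50]
[8, 3, 3, 50]
[8, 3, 3, 50]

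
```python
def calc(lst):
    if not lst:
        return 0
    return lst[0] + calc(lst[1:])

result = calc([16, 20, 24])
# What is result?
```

16 + 20 + 24 + 0 = 60

Answer: 60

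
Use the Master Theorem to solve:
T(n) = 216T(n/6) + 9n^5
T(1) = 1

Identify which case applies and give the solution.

a=216, b=6, f(n)=9n^5. log_6(216) = 3. Since c=5 > 3 and the regularity condition holds (216(n/6)^5 = (216/6^5)n^5 with 216/6^5 < 1), Case 3 applies: T(n) = Θ(f(n)) = O(n^5).

Answer: O(n^5) - Case 3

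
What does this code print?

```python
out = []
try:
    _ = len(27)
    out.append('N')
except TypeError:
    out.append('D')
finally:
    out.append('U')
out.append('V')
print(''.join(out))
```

Execution trace: 'D' (except TypeError) → 'U' (finally) → 'V' (after the try/except). Output: DUV

Answer: DUV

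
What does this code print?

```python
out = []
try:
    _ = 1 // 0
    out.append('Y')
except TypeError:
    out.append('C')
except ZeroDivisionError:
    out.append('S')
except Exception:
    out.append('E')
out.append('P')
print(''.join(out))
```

Execution trace: 'S' (except ZeroDivisionError) → 'P' (after the try/except). Output: SP

Answer: SP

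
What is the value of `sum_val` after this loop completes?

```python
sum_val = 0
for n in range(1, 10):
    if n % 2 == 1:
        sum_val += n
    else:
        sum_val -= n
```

Add odd, subtract even
`sum_val` takes the values: 0 → 1 → -1 → 2 → -2 → 3 → -3 → 4 → -4 → 5

Answer: 5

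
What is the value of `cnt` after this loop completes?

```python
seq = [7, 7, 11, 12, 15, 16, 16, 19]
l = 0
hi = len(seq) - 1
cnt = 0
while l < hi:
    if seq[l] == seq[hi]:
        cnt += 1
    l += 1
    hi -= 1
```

Count matching pairs from ends
`cnt` takes the values: 0

Answer: 0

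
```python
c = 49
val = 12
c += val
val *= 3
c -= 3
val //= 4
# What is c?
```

Trace:
`c = 49` → c = 49
`val = 12` → val = 12
`c += val` → c = 61
`val *= 3` → val = 36
`c -= 3` → c = 58
`val //= 4` → val = 9
So c = 58

Answer: 58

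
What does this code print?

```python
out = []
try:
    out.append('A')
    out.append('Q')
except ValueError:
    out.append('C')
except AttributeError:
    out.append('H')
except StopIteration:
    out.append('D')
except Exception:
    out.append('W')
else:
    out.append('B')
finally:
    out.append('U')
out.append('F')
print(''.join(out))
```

Execution trace: 'A' (try body) → 'Q' (try body, no exception) → 'B' (else) → 'U' (finally) → 'F' (after the try/except). Output: AQBUF

Answer: AQBUF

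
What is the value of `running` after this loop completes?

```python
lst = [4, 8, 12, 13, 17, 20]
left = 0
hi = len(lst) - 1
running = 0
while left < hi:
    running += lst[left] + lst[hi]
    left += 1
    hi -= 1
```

Sum of pairs from ends
`running` takes the values: 0 → 24 → 49 → 74

Answer: 74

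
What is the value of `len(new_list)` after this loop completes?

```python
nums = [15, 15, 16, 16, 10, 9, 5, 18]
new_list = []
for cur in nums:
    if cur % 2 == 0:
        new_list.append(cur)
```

Count even numbers in [15, 15, 16, 16, 10, 9, 5, 18]
`new_list` takes the values: [] → [16] → [16, 16] → [16, 16, 10] → [16, 16, 10, 18]
So `len(new_list)` = 4

Answer: 4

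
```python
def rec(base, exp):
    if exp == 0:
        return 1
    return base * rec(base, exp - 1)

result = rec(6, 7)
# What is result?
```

rec(6, 7) = 6 * 6 * 6 * 6 * 6 * 6 * 6 = 279936

Answer: 279936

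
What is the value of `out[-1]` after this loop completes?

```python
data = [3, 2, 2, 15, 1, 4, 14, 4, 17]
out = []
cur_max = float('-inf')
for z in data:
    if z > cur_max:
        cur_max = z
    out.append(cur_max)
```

Running max ends at 17
`out` takes the values: [] → [3] → [3, 3] → [3, 3, 3] → [3, 3, 3, 15] → [3, 3, 3, 15, 15] → [3, 3, 3, 15, 15, 15] → [3, 3, 3, 15, 15, 15, 15] → [3, 3, 3, 15, 15, 15, 15, 15] → [3, 3, 3, 15, 15, 15, 15, 15, 17]
So `out[-1]` = 17

Answer: 17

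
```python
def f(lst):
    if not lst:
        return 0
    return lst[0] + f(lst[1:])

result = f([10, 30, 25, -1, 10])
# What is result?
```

10 + 30 + 25 + (-1) + 10 + 0 = 74

Answer: 74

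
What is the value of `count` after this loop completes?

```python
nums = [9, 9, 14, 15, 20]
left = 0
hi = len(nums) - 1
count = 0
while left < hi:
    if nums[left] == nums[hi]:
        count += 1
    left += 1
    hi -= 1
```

Count matching pairs from ends
`count` takes the values: 0

Answer: 0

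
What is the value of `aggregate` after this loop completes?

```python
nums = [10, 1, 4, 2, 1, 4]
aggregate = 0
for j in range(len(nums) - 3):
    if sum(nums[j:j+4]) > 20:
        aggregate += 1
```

Count windows with sum > 20
`aggregate` takes the values: 0

Answer: 0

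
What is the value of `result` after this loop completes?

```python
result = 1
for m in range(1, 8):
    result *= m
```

7! = 5040
`result` takes the values: 1 → 2 → 6 → 24 → 120 → 720 → 5040

Answer: 5040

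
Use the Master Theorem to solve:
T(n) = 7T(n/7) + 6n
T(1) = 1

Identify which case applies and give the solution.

a=7, b=7, f(n)=6n. log_7(7) = 1. Since c=1 = 1, Case 2 applies: T(n) = Θ(n^log_b(a) · log n) = O(n log n).

Answer: O(n log n) - Case 2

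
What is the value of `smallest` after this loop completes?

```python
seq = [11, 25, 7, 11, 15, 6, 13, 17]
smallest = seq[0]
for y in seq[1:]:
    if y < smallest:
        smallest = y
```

Minimum of [11, 25, 7, 11, 15, 6, 13, 17]
`smallest` takes the values: 11 → 7 → 6

Answer: 6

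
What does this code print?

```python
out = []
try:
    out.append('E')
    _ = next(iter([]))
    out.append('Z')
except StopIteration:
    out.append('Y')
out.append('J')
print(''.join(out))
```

Execution trace: 'E' (try body) → 'Y' (except StopIteration) → 'J' (after the try/except). Output: EYJ

Answer: EYJ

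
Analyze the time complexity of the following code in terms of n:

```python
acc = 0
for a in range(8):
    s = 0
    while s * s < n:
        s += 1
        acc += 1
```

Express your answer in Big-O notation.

Each loop level contributes: 1 × √n. Multiplying the contributions gives O(√n).

Answer: O(√n)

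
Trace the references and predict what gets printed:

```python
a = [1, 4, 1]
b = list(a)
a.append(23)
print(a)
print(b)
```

Key concept: list() constructor creates copy.
Step by step:
`a = [1, 4, 1]` → a = [1, 4, 1]
`b = list(a)` → b = [1, 4, 1]
`a.append(23)` → a = [1, 4, 1, 23]
`print(a)` → prints [1, 4, 1, 23]
`print(b)` → prints [1, 4, 1]

Answer:
[1, 4, 1, 23]
[1, 4, 1]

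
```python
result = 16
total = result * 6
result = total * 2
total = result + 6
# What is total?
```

Trace:
`result = 16` → result = 16
`total = result * 6` → total = 96
`result = total * 2` → result = 192
`total = result + 6` → total = 198
So total = 198

Answer: 198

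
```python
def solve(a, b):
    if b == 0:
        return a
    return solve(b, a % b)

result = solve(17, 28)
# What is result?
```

solve(17, 28) -> solve(28, 17) -> solve(17, 11) -> solve(11, 6) -> solve(6, 5) -> solve(5, 1) -> solve(1, 0) -> 1

Answer: 1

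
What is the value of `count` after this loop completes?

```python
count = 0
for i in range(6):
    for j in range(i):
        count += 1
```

Triangle number: 0+1+2+...+5
`count` takes the values: 0 → 1 → 2 → 3 → 4 → 5 → 6 → 7 → 8 → 9 → 10 → 11 → 12 → 13 → 14 → 15

Answer: 15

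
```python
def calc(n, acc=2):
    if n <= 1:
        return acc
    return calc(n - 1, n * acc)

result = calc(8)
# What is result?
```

Accumulator trace (n, acc): (8, 2) -> (7, 16) -> (6, 112) -> (5, 672) -> (4, 3360) -> (3, 13440) -> (2, 40320) -> (1, 80640) -> return 80640

Answer: 80640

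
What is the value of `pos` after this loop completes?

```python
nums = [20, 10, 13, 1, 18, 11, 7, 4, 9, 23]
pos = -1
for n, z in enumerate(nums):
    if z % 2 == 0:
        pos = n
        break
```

First even number index in [20, 10, 13, 1, 18, 11, 7, 4, 9, 23]
`pos` takes the values: -1 → 0

Answer: 0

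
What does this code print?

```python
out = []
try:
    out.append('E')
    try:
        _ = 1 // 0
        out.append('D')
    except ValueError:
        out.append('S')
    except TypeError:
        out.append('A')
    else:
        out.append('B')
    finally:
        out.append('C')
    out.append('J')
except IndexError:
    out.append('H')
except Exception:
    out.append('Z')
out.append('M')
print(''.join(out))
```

Execution trace: 'E' (try body) → 'C' (inner finally) → 'Z' (except Exception) → 'M' (after the try/except). Output: ECZM

Answer: ECZM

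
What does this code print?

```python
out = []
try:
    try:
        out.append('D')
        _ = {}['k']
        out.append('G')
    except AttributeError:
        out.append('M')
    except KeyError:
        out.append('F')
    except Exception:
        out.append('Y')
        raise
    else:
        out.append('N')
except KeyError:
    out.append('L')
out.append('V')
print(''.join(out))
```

Execution trace: 'D' (inner try body) → 'F' (inner except KeyError) → 'V' (after the try/except). Output: DFV

Answer: DFV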